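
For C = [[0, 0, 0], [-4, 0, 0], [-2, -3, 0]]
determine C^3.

C is strictly triangular, hence nilpotent: C^3 = 0, so C^3 = 0.

[[0, 0, 0], [0, 0, 0], [0, 0, 0]]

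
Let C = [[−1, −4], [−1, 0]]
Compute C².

[[5, 4], [1, 4]]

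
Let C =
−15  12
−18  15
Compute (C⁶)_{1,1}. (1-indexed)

tr C = 0 and det C = −9, so the characteristic polynomial is λ² − (0)λ + (−9) with roots −3 and 3.
Eigenvectors give P = [[1, −2], [1, −3]] with P⁻¹ = [[3, −2], [1, −1]], and C = P·diag(−3, 3)·P⁻¹.
Then C⁶ = P·diag(729, 729)·P⁻¹ = [[729, −1458], [729, −2187]] · [[3, −2], [1, −1]] = [[729, 0], [0, 729]].

729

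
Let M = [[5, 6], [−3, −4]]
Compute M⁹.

[[1025, 1026], [−513, −514]]

tr M = 1 and det M = −2, so the characteristic polynomial is λ² − (1)λ + (−2) with roots −1 and 2.
Eigenvectors give P = [[−1, 2], [1, −1]] with P⁻¹ = [[1, 2], [1, 1]], and M = P·diag(−1, 2)·P⁻¹.
Then M⁹ = P·diag(−1, 512)·P⁻¹ = [[1, 1024], [−1, −512]] · [[1, 2], [1, 1]] = [[1025, 1026], [−513, −514]].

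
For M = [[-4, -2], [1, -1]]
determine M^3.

[[-46, -38], [19, 11]]

tr M = -5 and det M = 6, so the characteristic polynomial is λ² − (-5)λ + (6) with roots -2 and -3.
Eigenvectors give P = [[-1, 2], [1, -1]] with P⁻¹ = [[1, 2], [1, 1]], and M = P·diag(-2, -3)·P⁻¹.
Then M^3 = P·diag(-8, -27)·P⁻¹ = [[8, -54], [-8, 27]] · [[1, 2], [1, 1]] = [[-46, -38], [19, 11]].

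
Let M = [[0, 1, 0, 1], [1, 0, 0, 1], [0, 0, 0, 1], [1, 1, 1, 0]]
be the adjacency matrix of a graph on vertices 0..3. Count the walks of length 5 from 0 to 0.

The number of length-5 walks from vertex 0 to vertex 0 is entry (0,0) of M⁵, where M is the adjacency matrix.
M² = [[2, 1, 1, 1], [1, 2, 1, 1], [1, 1, 1, 0], [1, 1, 0, 3]]
M³ = [[2, 3, 1, 4], [3, 2, 1, 4], [1, 1, 0, 3], [4, 4, 3, 2]]
M⁴ = [[7, 6, 4, 6], [6, 7, 4, 6], [4, 4, 3, 2], [6, 6, 2, 11]]
M⁵ = [[12, 13, 6, 17], [13, 12, 6, 17], [6, 6, 2, 11], [17, 17, 11, 14]]

12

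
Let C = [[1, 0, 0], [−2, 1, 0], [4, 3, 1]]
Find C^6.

[[1, 0, 0], [−12, 1, 0], [−66, 18, 1]]

C = I + N where N = [[0, 0, 0], [−2, 0, 0], [4, 3, 0]] is strictly lower-triangular, so N^3 = 0.
(I + N)^6 = I + 6·N + 15·N^2 = [[1, 0, 0], [−12, 1, 0], [−66, 18, 1]].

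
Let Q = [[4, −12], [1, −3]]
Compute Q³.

Q² = Q (a projection; rank 1, trace 1), so Q³ = Q.

[[4, −12], [1, −3]]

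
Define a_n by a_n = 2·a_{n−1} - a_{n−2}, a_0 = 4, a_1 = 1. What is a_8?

With companion matrix C = [[2, -1], [1, 0]], [a_n, a_{n−1}]ᵀ = C·[a_{n−1}, a_{n−2}]ᵀ, so [a_8, a_7]ᵀ = C^7·[a_1, a_0]ᵀ.
C^7 = [[8, -7], [7, -6]], giving [a_8, a_7]ᵀ = [[-20], [-17]].

-20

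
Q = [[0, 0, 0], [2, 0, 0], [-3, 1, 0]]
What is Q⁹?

Q is strictly triangular, hence nilpotent: Q³ = 0, so Q⁹ = 0.

[[0, 0, 0], [0, 0, 0], [0, 0, 0]]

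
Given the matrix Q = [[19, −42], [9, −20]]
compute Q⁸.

[[−1529, 3570], [−765, 1786]]

tr Q = −1 and det Q = −2, so the characteristic polynomial is λ² − (−1)λ + (−2) with roots −2 and 1.
Eigenvectors give P = [[2, 7], [1, 3]] with P⁻¹ = [[−3, 7], [1, −2]], and Q = P·diag(−2, 1)·P⁻¹.
Then Q⁸ = P·diag(256, 1)·P⁻¹ = [[512, 7], [256, 3]] · [[−3, 7], [1, −2]] = [[−1529, 3570], [−765, 1786]].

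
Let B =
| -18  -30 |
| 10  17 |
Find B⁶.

tr B = -1 and det B = -6, so the characteristic polynomial is λ² − (-1)λ + (-6) with roots -3 and 2.
Eigenvectors give P = [[-2, 3], [1, -2]] with P⁻¹ = [[-2, -3], [-1, -2]], and B = P·diag(-3, 2)·P⁻¹.
Then B⁶ = P·diag(729, 64)·P⁻¹ = [[-1458, 192], [729, -128]] · [[-2, -3], [-1, -2]] = [[2724, 3990], [-1330, -1931]].

[[2724, 3990], [-1330, -1931]]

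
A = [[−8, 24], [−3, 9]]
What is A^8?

[[−8, 24], [−3, 9]]

A² = A (a projection; rank 1, trace 1), so A^8 = A.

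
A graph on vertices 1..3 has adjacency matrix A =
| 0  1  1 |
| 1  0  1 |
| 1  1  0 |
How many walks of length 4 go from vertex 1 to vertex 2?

5

The number of length-4 walks from vertex 1 to vertex 2 is entry (1,2) of A⁴, where A is the adjacency matrix.
A² = [[2, 1, 1], [1, 2, 1], [1, 1, 2]]
A³ = [[2, 3, 3], [3, 2, 3], [3, 3, 2]]
A⁴ = [[6, 5, 5], [5, 6, 5], [5, 5, 6]]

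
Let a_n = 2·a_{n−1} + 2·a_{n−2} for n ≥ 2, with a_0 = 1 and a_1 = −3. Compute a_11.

−41440

With companion matrix T = [[2, 2], [1, 0]], [a_n, a_{n−1}]ᵀ = T·[a_{n−1}, a_{n−2}]ᵀ, so [a_11, a_10]ᵀ = T^10·[a_1, a_0]ᵀ.
T^10 = [[18272, 13376], [6688, 4896]], giving [a_11, a_10]ᵀ = [[−41440], [−15168]].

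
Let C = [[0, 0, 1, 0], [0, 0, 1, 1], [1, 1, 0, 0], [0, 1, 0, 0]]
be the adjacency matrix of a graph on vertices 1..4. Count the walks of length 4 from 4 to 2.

0

The number of length-4 walks from vertex 4 to vertex 2 is entry (4,2) of C^4, where C is the adjacency matrix.
C^2 = [[1, 1, 0, 0], [1, 2, 0, 0], [0, 0, 2, 1], [0, 0, 1, 1]]
C^3 = [[0, 0, 2, 1], [0, 0, 3, 2], [2, 3, 0, 0], [1, 2, 0, 0]]
C^4 = [[2, 3, 0, 0], [3, 5, 0, 0], [0, 0, 5, 3], [0, 0, 3, 2]]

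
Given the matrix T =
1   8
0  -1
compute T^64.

[[1, 0], [0, 1]]

T² = I (check: tr T = 0 and det T = -1), so T^64 = I since 64 is even.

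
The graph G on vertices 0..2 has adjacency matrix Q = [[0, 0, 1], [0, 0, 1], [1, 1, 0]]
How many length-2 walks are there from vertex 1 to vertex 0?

1

The number of length-2 walks from vertex 1 to vertex 0 is entry (1,0) of Q², where Q is the adjacency matrix.
Q² = [[1, 1, 0], [1, 1, 0], [0, 0, 2]]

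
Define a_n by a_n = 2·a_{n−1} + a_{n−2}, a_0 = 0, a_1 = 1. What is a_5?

With companion matrix M = [[2, 1], [1, 0]], [a_n, a_{n−1}]ᵀ = M·[a_{n−1}, a_{n−2}]ᵀ, so [a_5, a_4]ᵀ = M⁴·[a_1, a_0]ᵀ.
M⁴ = [[29, 12], [12, 5]], giving [a_5, a_4]ᵀ = [[29], [12]].

29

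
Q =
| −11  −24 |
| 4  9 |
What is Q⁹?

tr Q = −2 and det Q = −3, so the characteristic polynomial is λ² − (−2)λ + (−3) with roots −3 and 1.
Eigenvectors give P = [[−3, 2], [1, −1]] with P⁻¹ = [[−1, −2], [−1, −3]], and Q = P·diag(−3, 1)·P⁻¹.
Then Q⁹ = P·diag(−19683, 1)·P⁻¹ = [[59049, 2], [−19683, −1]] · [[−1, −2], [−1, −3]] = [[−59051, −118104], [19684, 39369]].

[[−59051, −118104], [19684, 39369]]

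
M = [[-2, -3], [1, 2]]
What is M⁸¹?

[[-2, -3], [1, 2]]

M² = I (check: tr M = 0 and det M = -1), so M⁸¹ = M since 81 is odd.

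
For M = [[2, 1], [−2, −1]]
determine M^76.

[[2, 1], [−2, −1]]

M² = M (a projection; rank 1, trace 1), so M^76 = M.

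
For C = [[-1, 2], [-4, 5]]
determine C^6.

[[-727, 728], [-1456, 1457]]

tr C = 4 and det C = 3, so the characteristic polynomial is λ² − (4)λ + (3) with roots 3 and 1.
Eigenvectors give P = [[1, -1], [2, -1]] with P⁻¹ = [[-1, 1], [-2, 1]], and C = P·diag(3, 1)·P⁻¹.
Then C^6 = P·diag(729, 1)·P⁻¹ = [[729, -1], [1458, -1]] · [[-1, 1], [-2, 1]] = [[-727, 728], [-1456, 1457]].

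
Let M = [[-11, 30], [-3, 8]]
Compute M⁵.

tr M = -3 and det M = 2, so the characteristic polynomial is λ² − (-3)λ + (2) with roots -2 and -1.
Eigenvectors give P = [[10, 3], [3, 1]] with P⁻¹ = [[1, -3], [-3, 10]], and M = P·diag(-2, -1)·P⁻¹.
Then M⁵ = P·diag(-32, -1)·P⁻¹ = [[-320, -3], [-96, -1]] · [[1, -3], [-3, 10]] = [[-311, 930], [-93, 278]].

[[-311, 930], [-93, 278]]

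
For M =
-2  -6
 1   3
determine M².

M² = M (a projection; rank 1, trace 1), so M² = M.

[[-2, -6], [1, 3]]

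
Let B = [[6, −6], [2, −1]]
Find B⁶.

tr B = 5 and det B = 6, so the characteristic polynomial is λ² − (5)λ + (6) with roots 3 and 2.
Eigenvectors give P = [[2, 3], [1, 2]] with P⁻¹ = [[2, −3], [−1, 2]], and B = P·diag(3, 2)·P⁻¹.
Then B⁶ = P·diag(729, 64)·P⁻¹ = [[1458, 192], [729, 128]] · [[2, −3], [−1, 2]] = [[2724, −3990], [1330, −1931]].

[[2724, −3990], [1330, −1931]]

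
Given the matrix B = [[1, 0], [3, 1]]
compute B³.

[[1, 0], [9, 1]]

B = I + N where N = [[0, 0], [3, 0]] is strictly lower-triangular, so N² = 0.
(I + N)³ = I + 3·N = [[1, 0], [9, 1]].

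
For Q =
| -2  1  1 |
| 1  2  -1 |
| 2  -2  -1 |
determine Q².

[[7, -2, -4], [-2, 7, 0], [-8, 0, 5]]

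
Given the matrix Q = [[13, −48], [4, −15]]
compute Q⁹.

[[59053, −236208], [19684, −78735]]

tr Q = −2 and det Q = −3, so the characteristic polynomial is λ² − (−2)λ + (−3) with roots −3 and 1.
Eigenvectors give P = [[3, 4], [1, 1]] with P⁻¹ = [[−1, 4], [1, −3]], and Q = P·diag(−3, 1)·P⁻¹.
Then Q⁹ = P·diag(−19683, 1)·P⁻¹ = [[−59049, 4], [−19683, 1]] · [[−1, 4], [1, −3]] = [[59053, −236208], [19684, −78735]].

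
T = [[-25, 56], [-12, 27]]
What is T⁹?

tr T = 2 and det T = -3, so the characteristic polynomial is λ² − (2)λ + (-3) with roots 3 and -1.
Eigenvectors give P = [[2, 7], [1, 3]] with P⁻¹ = [[-3, 7], [1, -2]], and T = P·diag(3, -1)·P⁻¹.
Then T⁹ = P·diag(19683, -1)·P⁻¹ = [[39366, -7], [19683, -3]] · [[-3, 7], [1, -2]] = [[-118105, 275576], [-59052, 137787]].

[[-118105, 275576], [-59052, 137787]]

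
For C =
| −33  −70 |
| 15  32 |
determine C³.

tr C = −1 and det C = −6, so the characteristic polynomial is λ² − (−1)λ + (−6) with roots −3 and 2.
Eigenvectors give P = [[7, −2], [−3, 1]] with P⁻¹ = [[1, 2], [3, 7]], and C = P·diag(−3, 2)·P⁻¹.
Then C³ = P·diag(−27, 8)·P⁻¹ = [[−189, −16], [81, 8]] · [[1, 2], [3, 7]] = [[−237, −490], [105, 218]].

[[−237, −490], [105, 218]]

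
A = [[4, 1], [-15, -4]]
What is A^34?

[[1, 0], [0, 1]]

A² = I (check: tr A = 0 and det A = -1), so A^34 = I since 34 is even.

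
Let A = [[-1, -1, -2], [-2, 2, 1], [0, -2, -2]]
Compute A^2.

[[3, 3, 5], [-2, 4, 4], [4, 0, 2]]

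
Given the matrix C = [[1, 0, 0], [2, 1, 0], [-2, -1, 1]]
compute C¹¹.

C = I + N where N = [[0, 0, 0], [2, 0, 0], [-2, -1, 0]] is strictly lower-triangular, so N³ = 0.
(I + N)¹¹ = I + 11·N + 55·N² = [[1, 0, 0], [22, 1, 0], [-132, -11, 1]].

[[1, 0, 0], [22, 1, 0], [-132, -11, 1]]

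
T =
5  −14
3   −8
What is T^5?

tr T = −3 and det T = 2, so the characteristic polynomial is λ² − (−3)λ + (2) with roots −1 and −2.
Eigenvectors give P = [[7, 2], [3, 1]] with P⁻¹ = [[1, −2], [−3, 7]], and T = P·diag(−1, −2)·P⁻¹.
Then T^5 = P·diag(−1, −32)·P⁻¹ = [[−7, −64], [−3, −32]] · [[1, −2], [−3, 7]] = [[185, −434], [93, −218]].

[[185, −434], [93, −218]]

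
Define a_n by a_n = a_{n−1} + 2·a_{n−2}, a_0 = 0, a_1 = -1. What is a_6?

With companion matrix T = [[1, 2], [1, 0]], [a_n, a_{n−1}]ᵀ = T·[a_{n−1}, a_{n−2}]ᵀ, so [a_6, a_5]ᵀ = T^5·[a_1, a_0]ᵀ.
T^5 = [[21, 22], [11, 10]], giving [a_6, a_5]ᵀ = [[-21], [-11]].

-21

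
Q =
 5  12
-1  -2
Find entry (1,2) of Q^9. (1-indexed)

6132

tr Q = 3 and det Q = 2, so the characteristic polynomial is λ² − (3)λ + (2) with roots 1 and 2.
Eigenvectors give P = [[-3, 4], [1, -1]] with P⁻¹ = [[1, 4], [1, 3]], and Q = P·diag(1, 2)·P⁻¹.
Then Q^9 = P·diag(1, 512)·P⁻¹ = [[-3, 2048], [1, -512]] · [[1, 4], [1, 3]] = [[2045, 6132], [-511, -1532]].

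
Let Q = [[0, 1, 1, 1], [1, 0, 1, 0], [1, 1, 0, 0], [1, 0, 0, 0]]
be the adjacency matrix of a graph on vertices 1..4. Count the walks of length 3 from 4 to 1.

The number of length-3 walks from vertex 4 to vertex 1 is entry (4,1) of Q^3, where Q is the adjacency matrix.
Q^2 = [[3, 1, 1, 0], [1, 2, 1, 1], [1, 1, 2, 1], [0, 1, 1, 1]]
Q^3 = [[2, 4, 4, 3], [4, 2, 3, 1], [4, 3, 2, 1], [3, 1, 1, 0]]

3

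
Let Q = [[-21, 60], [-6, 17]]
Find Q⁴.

tr Q = -4 and det Q = 3, so the characteristic polynomial is λ² − (-4)λ + (3) with roots -1 and -3.
Eigenvectors give P = [[3, 10], [1, 3]] with P⁻¹ = [[-3, 10], [1, -3]], and Q = P·diag(-1, -3)·P⁻¹.
Then Q⁴ = P·diag(1, 81)·P⁻¹ = [[3, 810], [1, 243]] · [[-3, 10], [1, -3]] = [[801, -2400], [240, -719]].

[[801, -2400], [240, -719]]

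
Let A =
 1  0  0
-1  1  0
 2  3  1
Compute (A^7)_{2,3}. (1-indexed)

A = I + N where N = [[0, 0, 0], [-1, 0, 0], [2, 3, 0]] is strictly lower-triangular, so N^3 = 0.
(I + N)^7 = I + 7·N + 21·N^2 = [[1, 0, 0], [-7, 1, 0], [-49, 21, 1]].

0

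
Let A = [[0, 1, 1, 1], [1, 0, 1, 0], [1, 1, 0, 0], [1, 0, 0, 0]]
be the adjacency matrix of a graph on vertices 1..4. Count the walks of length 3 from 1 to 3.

4

The number of length-3 walks from vertex 1 to vertex 3 is entry (1,3) of A³, where A is the adjacency matrix.
A² = [[3, 1, 1, 0], [1, 2, 1, 1], [1, 1, 2, 1], [0, 1, 1, 1]]
A³ = [[2, 4, 4, 3], [4, 2, 3, 1], [4, 3, 2, 1], [3, 1, 1, 0]]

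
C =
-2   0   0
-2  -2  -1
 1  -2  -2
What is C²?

[[4, 0, 0], [7, 6, 4], [0, 8, 6]]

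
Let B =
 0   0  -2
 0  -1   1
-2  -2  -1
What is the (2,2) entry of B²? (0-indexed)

3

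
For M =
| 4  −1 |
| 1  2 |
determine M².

[[15, −6], [6, 3]]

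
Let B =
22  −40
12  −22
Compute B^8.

tr B = 0 and det B = −4, so the characteristic polynomial is λ² − (0)λ + (−4) with roots −2 and 2.
Eigenvectors give P = [[−5, 2], [−3, 1]] with P⁻¹ = [[1, −2], [3, −5]], and B = P·diag(−2, 2)·P⁻¹.
Then B^8 = P·diag(256, 256)·P⁻¹ = [[−1280, 512], [−768, 256]] · [[1, −2], [3, −5]] = [[256, 0], [0, 256]].

[[256, 0], [0, 256]]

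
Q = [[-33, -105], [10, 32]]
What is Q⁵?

tr Q = -1 and det Q = -6, so the characteristic polynomial is λ² − (-1)λ + (-6) with roots -3 and 2.
Eigenvectors give P = [[-7, 3], [2, -1]] with P⁻¹ = [[-1, -3], [-2, -7]], and Q = P·diag(-3, 2)·P⁻¹.
Then Q⁵ = P·diag(-243, 32)·P⁻¹ = [[1701, 96], [-486, -32]] · [[-1, -3], [-2, -7]] = [[-1893, -5775], [550, 1682]].

[[-1893, -5775], [550, 1682]]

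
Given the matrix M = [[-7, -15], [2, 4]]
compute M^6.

tr M = -3 and det M = 2, so the characteristic polynomial is λ² − (-3)λ + (2) with roots -2 and -1.
Eigenvectors give P = [[3, 5], [-1, -2]] with P⁻¹ = [[2, 5], [-1, -3]], and M = P·diag(-2, -1)·P⁻¹.
Then M^6 = P·diag(64, 1)·P⁻¹ = [[192, 5], [-64, -2]] · [[2, 5], [-1, -3]] = [[379, 945], [-126, -314]].

[[379, 945], [-126, -314]]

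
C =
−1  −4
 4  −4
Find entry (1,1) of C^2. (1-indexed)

−15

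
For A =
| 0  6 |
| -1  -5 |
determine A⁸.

[[-12354, -37830], [6305, 19171]]

tr A = -5 and det A = 6, so the characteristic polynomial is λ² − (-5)λ + (6) with roots -3 and -2.
Eigenvectors give P = [[-2, 3], [1, -1]] with P⁻¹ = [[1, 3], [1, 2]], and A = P·diag(-3, -2)·P⁻¹.
Then A⁸ = P·diag(6561, 256)·P⁻¹ = [[-13122, 768], [6561, -256]] · [[1, 3], [1, 2]] = [[-12354, -37830], [6305, 19171]].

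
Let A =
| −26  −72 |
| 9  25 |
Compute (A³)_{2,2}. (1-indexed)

tr A = −1 and det A = −2, so the characteristic polynomial is λ² − (−1)λ + (−2) with roots 1 and −2.
Eigenvectors give P = [[−8, −3], [3, 1]] with P⁻¹ = [[1, 3], [−3, −8]], and A = P·diag(1, −2)·P⁻¹.
Then A³ = P·diag(1, −8)·P⁻¹ = [[−8, 24], [3, −8]] · [[1, 3], [−3, −8]] = [[−80, −216], [27, 73]].

73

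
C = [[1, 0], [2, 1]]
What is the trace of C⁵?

C = I + N where N = [[0, 0], [2, 0]] is strictly lower-triangular, so N² = 0.
(I + N)⁵ = I + 5·N = [[1, 0], [10, 1]].

2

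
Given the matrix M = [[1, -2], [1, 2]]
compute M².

[[-1, -6], [3, 2]]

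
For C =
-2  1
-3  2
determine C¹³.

[[-2, 1], [-3, 2]]

C² = I (check: tr C = 0 and det C = -1), so C¹³ = C since 13 is odd.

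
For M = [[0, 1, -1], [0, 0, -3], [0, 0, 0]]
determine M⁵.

M is strictly triangular, hence nilpotent: M³ = 0, so M⁵ = 0.

[[0, 0, 0], [0, 0, 0], [0, 0, 0]]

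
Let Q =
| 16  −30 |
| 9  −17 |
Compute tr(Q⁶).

65

tr Q = −1 and det Q = −2, so the characteristic polynomial is λ² − (−1)λ + (−2) with roots −2 and 1.
Eigenvectors give P = [[−5, 2], [−3, 1]] with P⁻¹ = [[1, −2], [3, −5]], and Q = P·diag(−2, 1)·P⁻¹.
Then Q⁶ = P·diag(64, 1)·P⁻¹ = [[−320, 2], [−192, 1]] · [[1, −2], [3, −5]] = [[−314, 630], [−189, 379]].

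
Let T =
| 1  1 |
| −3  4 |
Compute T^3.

T^2 = [[−2, 5], [−15, 13]]
T^3 = [[−17, 18], [−54, 37]]

[[−17, 18], [−54, 37]]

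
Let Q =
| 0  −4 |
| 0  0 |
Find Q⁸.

Q is strictly triangular, hence nilpotent: Q² = 0, so Q⁸ = 0.

[[0, 0], [0, 0]]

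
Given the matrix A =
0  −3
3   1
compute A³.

A² = [[−9, −3], [3, −8]]
A³ = [[−9, 24], [−24, −17]]

[[−9, 24], [−24, −17]]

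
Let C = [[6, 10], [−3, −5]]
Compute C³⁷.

[[6, 10], [−3, −5]]

C² = C (a projection; rank 1, trace 1), so C³⁷ = C.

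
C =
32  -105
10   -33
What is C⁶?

tr C = -1 and det C = -6, so the characteristic polynomial is λ² − (-1)λ + (-6) with roots 2 and -3.
Eigenvectors give P = [[7, 3], [2, 1]] with P⁻¹ = [[1, -3], [-2, 7]], and C = P·diag(2, -3)·P⁻¹.
Then C⁶ = P·diag(64, 729)·P⁻¹ = [[448, 2187], [128, 729]] · [[1, -3], [-2, 7]] = [[-3926, 13965], [-1330, 4719]].

[[-3926, 13965], [-1330, 4719]]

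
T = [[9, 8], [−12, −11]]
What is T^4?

[[−159, −160], [240, 241]]

tr T = −2 and det T = −3, so the characteristic polynomial is λ² − (−2)λ + (−3) with roots −3 and 1.
Eigenvectors give P = [[−2, −1], [3, 1]] with P⁻¹ = [[1, 1], [−3, −2]], and T = P·diag(−3, 1)·P⁻¹.
Then T^4 = P·diag(81, 1)·P⁻¹ = [[−162, −1], [243, 1]] · [[1, 1], [−3, −2]] = [[−159, −160], [240, 241]].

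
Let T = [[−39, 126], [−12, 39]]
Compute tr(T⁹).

tr T = 0 and det T = −9, so the characteristic polynomial is λ² − (0)λ + (−9) with roots −3 and 3.
Eigenvectors give P = [[7, 3], [2, 1]] with P⁻¹ = [[1, −3], [−2, 7]], and T = P·diag(−3, 3)·P⁻¹.
Then T⁹ = P·diag(−19683, 19683)·P⁻¹ = [[−137781, 59049], [−39366, 19683]] · [[1, −3], [−2, 7]] = [[−255879, 826686], [−78732, 255879]].

0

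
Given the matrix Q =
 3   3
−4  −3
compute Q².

[[−3, 0], [0, −3]]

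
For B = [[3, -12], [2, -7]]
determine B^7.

[[4371, -13116], [2186, -6559]]

tr B = -4 and det B = 3, so the characteristic polynomial is λ² − (-4)λ + (3) with roots -1 and -3.
Eigenvectors give P = [[3, -2], [1, -1]] with P⁻¹ = [[1, -2], [1, -3]], and B = P·diag(-1, -3)·P⁻¹.
Then B^7 = P·diag(-1, -2187)·P⁻¹ = [[-3, 4374], [-1, 2187]] · [[1, -2], [1, -3]] = [[4371, -13116], [2186, -6559]].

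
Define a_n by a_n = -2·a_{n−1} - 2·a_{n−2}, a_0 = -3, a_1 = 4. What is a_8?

With companion matrix T = [[-2, -2], [1, 0]], [a_n, a_{n−1}]ᵀ = T·[a_{n−1}, a_{n−2}]ᵀ, so [a_8, a_7]ᵀ = T⁷·[a_1, a_0]ᵀ.
T⁷ = [[0, 16], [-8, -16]], giving [a_8, a_7]ᵀ = [[-48], [16]].

-48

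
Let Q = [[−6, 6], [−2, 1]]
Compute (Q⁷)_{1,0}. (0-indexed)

tr Q = −5 and det Q = 6, so the characteristic polynomial is λ² − (−5)λ + (6) with roots −3 and −2.
Eigenvectors give P = [[2, −3], [1, −2]] with P⁻¹ = [[2, −3], [1, −2]], and Q = P·diag(−3, −2)·P⁻¹.
Then Q⁷ = P·diag(−2187, −128)·P⁻¹ = [[−4374, 384], [−2187, 256]] · [[2, −3], [1, −2]] = [[−8364, 12354], [−4118, 6049]].

−4118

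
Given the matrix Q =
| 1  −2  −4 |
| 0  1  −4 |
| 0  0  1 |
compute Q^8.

Q = I + N where N = [[0, −2, −4], [0, 0, −4], [0, 0, 0]] is strictly upper-triangular, so N^3 = 0.
(I + N)^8 = I + 8·N + 28·N^2 = [[1, −16, 192], [0, 1, −32], [0, 0, 1]].

[[1, −16, 192], [0, 1, −32], [0, 0, 1]]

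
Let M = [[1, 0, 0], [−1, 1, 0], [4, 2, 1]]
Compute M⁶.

M = I + N where N = [[0, 0, 0], [−1, 0, 0], [4, 2, 0]] is strictly lower-triangular, so N³ = 0.
(I + N)⁶ = I + 6·N + 15·N² = [[1, 0, 0], [−6, 1, 0], [−6, 12, 1]].

[[1, 0, 0], [−6, 1, 0], [−6, 12, 1]]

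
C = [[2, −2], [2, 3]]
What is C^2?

[[0, −10], [10, 5]]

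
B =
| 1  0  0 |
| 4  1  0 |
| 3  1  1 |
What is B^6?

B = I + N where N = [[0, 0, 0], [4, 0, 0], [3, 1, 0]] is strictly lower-triangular, so N^3 = 0.
(I + N)^6 = I + 6·N + 15·N^2 = [[1, 0, 0], [24, 1, 0], [78, 6, 1]].

[[1, 0, 0], [24, 1, 0], [78, 6, 1]]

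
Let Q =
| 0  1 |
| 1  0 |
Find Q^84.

[[1, 0], [0, 1]]

Q² = I (check: tr Q = 0 and det Q = −1), so Q^84 = I since 84 is even.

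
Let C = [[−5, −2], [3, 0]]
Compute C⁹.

[[−58025, −38342], [57513, 37830]]

tr C = −5 and det C = 6, so the characteristic polynomial is λ² − (−5)λ + (6) with roots −3 and −2.
Eigenvectors give P = [[−1, −2], [1, 3]] with P⁻¹ = [[−3, −2], [1, 1]], and C = P·diag(−3, −2)·P⁻¹.
Then C⁹ = P·diag(−19683, −512)·P⁻¹ = [[19683, 1024], [−19683, −1536]] · [[−3, −2], [1, 1]] = [[−58025, −38342], [57513, 37830]].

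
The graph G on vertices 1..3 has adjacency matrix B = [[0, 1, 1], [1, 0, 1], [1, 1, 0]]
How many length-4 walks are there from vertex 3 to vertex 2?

5

The number of length-4 walks from vertex 3 to vertex 2 is entry (3,2) of B^4, where B is the adjacency matrix.
B^2 = [[2, 1, 1], [1, 2, 1], [1, 1, 2]]
B^3 = [[2, 3, 3], [3, 2, 3], [3, 3, 2]]
B^4 = [[6, 5, 5], [5, 6, 5], [5, 5, 6]]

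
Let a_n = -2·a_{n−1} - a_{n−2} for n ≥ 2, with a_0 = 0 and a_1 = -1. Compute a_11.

-11

With companion matrix Q = [[-2, -1], [1, 0]], [a_n, a_{n−1}]ᵀ = Q·[a_{n−1}, a_{n−2}]ᵀ, so [a_11, a_10]ᵀ = Q¹⁰·[a_1, a_0]ᵀ.
Q¹⁰ = [[11, 10], [-10, -9]], giving [a_11, a_10]ᵀ = [[-11], [10]].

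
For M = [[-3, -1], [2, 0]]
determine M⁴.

tr M = -3 and det M = 2, so the characteristic polynomial is λ² − (-3)λ + (2) with roots -1 and -2.
Eigenvectors give P = [[-1, -1], [2, 1]] with P⁻¹ = [[1, 1], [-2, -1]], and M = P·diag(-1, -2)·P⁻¹.
Then M⁴ = P·diag(1, 16)·P⁻¹ = [[-1, -16], [2, 16]] · [[1, 1], [-2, -1]] = [[31, 15], [-30, -14]].

[[31, 15], [-30, -14]]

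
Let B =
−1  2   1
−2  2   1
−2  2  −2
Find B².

[[−5, 4, −1], [−4, 2, −2], [2, −4, 4]]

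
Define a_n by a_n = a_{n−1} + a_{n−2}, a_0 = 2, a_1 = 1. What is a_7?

29

With companion matrix M = [[1, 1], [1, 0]], [a_n, a_{n−1}]ᵀ = M·[a_{n−1}, a_{n−2}]ᵀ, so [a_7, a_6]ᵀ = M⁶·[a_1, a_0]ᵀ.
M⁶ = [[13, 8], [8, 5]], giving [a_7, a_6]ᵀ = [[29], [18]].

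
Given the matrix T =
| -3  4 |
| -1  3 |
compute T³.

[[-15, 20], [-5, 15]]

T² = [[5, 0], [0, 5]]
T³ = [[-15, 20], [-5, 15]]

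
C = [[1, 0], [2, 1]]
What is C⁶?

C = I + N where N = [[0, 0], [2, 0]] is strictly lower-triangular, so N² = 0.
(I + N)⁶ = I + 6·N = [[1, 0], [12, 1]].

[[1, 0], [12, 1]]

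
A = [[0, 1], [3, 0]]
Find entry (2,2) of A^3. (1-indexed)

A^2 = [[3, 0], [0, 3]]
A^3 = [[0, 3], [9, 0]]

0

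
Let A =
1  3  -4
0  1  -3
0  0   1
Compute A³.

A = I + N where N = [[0, 3, -4], [0, 0, -3], [0, 0, 0]] is strictly upper-triangular, so N³ = 0.
(I + N)³ = I + 3·N + 3·N² = [[1, 9, -39], [0, 1, -9], [0, 0, 1]].

[[1, 9, -39], [0, 1, -9], [0, 0, 1]]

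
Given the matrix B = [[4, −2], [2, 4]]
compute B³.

B² = [[12, −16], [16, 12]]
B³ = [[16, −88], [88, 16]]

[[16, −88], [88, 16]]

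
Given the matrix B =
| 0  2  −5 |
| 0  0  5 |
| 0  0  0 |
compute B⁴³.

B is strictly triangular, hence nilpotent: B³ = 0, so B⁴³ = 0.

[[0, 0, 0], [0, 0, 0], [0, 0, 0]]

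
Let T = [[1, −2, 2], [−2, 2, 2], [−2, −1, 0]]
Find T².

[[1, −8, −2], [−10, 6, 0], [0, 2, −6]]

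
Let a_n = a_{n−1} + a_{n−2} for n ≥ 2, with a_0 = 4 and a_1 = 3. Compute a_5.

27

With companion matrix M = [[1, 1], [1, 0]], [a_n, a_{n−1}]ᵀ = M·[a_{n−1}, a_{n−2}]ᵀ, so [a_5, a_4]ᵀ = M^4·[a_1, a_0]ᵀ.
M^4 = [[5, 3], [3, 2]], giving [a_5, a_4]ᵀ = [[27], [17]].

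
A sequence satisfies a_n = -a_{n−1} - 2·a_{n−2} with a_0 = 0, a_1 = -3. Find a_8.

With companion matrix M = [[-1, -2], [1, 0]], [a_n, a_{n−1}]ᵀ = M·[a_{n−1}, a_{n−2}]ᵀ, so [a_8, a_7]ᵀ = M⁷·[a_1, a_0]ᵀ.
M⁷ = [[3, -14], [7, 10]], giving [a_8, a_7]ᵀ = [[-9], [-21]].

-9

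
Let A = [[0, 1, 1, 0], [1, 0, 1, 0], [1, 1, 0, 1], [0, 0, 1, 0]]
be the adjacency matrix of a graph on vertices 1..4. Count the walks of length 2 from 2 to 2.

The number of length-2 walks from vertex 2 to vertex 2 is entry (2,2) of A², where A is the adjacency matrix.
A² = [[2, 1, 1, 1], [1, 2, 1, 1], [1, 1, 3, 0], [1, 1, 0, 1]]

2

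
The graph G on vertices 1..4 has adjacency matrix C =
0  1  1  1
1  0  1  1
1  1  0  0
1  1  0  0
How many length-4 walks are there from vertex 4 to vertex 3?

The number of length-4 walks from vertex 4 to vertex 3 is entry (4,3) of C⁴, where C is the adjacency matrix.
C² = [[3, 2, 1, 1], [2, 3, 1, 1], [1, 1, 2, 2], [1, 1, 2, 2]]
C³ = [[4, 5, 5, 5], [5, 4, 5, 5], [5, 5, 2, 2], [5, 5, 2, 2]]
C⁴ = [[15, 14, 9, 9], [14, 15, 9, 9], [9, 9, 10, 10], [9, 9, 10, 10]]

10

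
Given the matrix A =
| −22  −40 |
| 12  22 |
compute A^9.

tr A = 0 and det A = −4, so the characteristic polynomial is λ² − (0)λ + (−4) with roots 2 and −2.
Eigenvectors give P = [[−5, −2], [3, 1]] with P⁻¹ = [[1, 2], [−3, −5]], and A = P·diag(2, −2)·P⁻¹.
Then A^9 = P·diag(512, −512)·P⁻¹ = [[−2560, 1024], [1536, −512]] · [[1, 2], [−3, −5]] = [[−5632, −10240], [3072, 5632]].

[[−5632, −10240], [3072, 5632]]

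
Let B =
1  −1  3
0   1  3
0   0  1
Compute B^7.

B = I + N where N = [[0, −1, 3], [0, 0, 3], [0, 0, 0]] is strictly upper-triangular, so N^3 = 0.
(I + N)^7 = I + 7·N + 21·N^2 = [[1, −7, −42], [0, 1, 21], [0, 0, 1]].

[[1, −7, −42], [0, 1, 21], [0, 0, 1]]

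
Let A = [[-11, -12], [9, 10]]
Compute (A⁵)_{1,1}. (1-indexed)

-131

tr A = -1 and det A = -2, so the characteristic polynomial is λ² − (-1)λ + (-2) with roots -2 and 1.
Eigenvectors give P = [[4, -1], [-3, 1]] with P⁻¹ = [[1, 1], [3, 4]], and A = P·diag(-2, 1)·P⁻¹.
Then A⁵ = P·diag(-32, 1)·P⁻¹ = [[-128, -1], [96, 1]] · [[1, 1], [3, 4]] = [[-131, -132], [99, 100]].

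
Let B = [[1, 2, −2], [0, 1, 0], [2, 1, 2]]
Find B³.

B² = [[−3, 2, −6], [0, 1, 0], [6, 7, 0]]
B³ = [[−15, −10, −6], [0, 1, 0], [6, 19, −12]]

[[−15, −10, −6], [0, 1, 0], [6, 19, −12]]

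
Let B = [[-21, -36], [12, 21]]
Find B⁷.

[[-15309, -26244], [8748, 15309]]

tr B = 0 and det B = -9, so the characteristic polynomial is λ² − (0)λ + (-9) with roots 3 and -3.
Eigenvectors give P = [[-3, -2], [2, 1]] with P⁻¹ = [[1, 2], [-2, -3]], and B = P·diag(3, -3)·P⁻¹.
Then B⁷ = P·diag(2187, -2187)·P⁻¹ = [[-6561, 4374], [4374, -2187]] · [[1, 2], [-2, -3]] = [[-15309, -26244], [8748, 15309]].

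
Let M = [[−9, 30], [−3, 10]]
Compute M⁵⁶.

[[−9, 30], [−3, 10]]

M² = M (a projection; rank 1, trace 1), so M⁵⁶ = M.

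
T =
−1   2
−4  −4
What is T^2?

[[−7, −10], [20, 8]]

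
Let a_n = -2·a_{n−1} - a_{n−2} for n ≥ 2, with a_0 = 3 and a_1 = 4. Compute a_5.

32

With companion matrix B = [[-2, -1], [1, 0]], [a_n, a_{n−1}]ᵀ = B·[a_{n−1}, a_{n−2}]ᵀ, so [a_5, a_4]ᵀ = B⁴·[a_1, a_0]ᵀ.
B⁴ = [[5, 4], [-4, -3]], giving [a_5, a_4]ᵀ = [[32], [-25]].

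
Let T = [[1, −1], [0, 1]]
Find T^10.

[[1, −10], [0, 1]]

T = I + N where N = [[0, −1], [0, 0]] is strictly upper-triangular, so N^2 = 0.
(I + N)^10 = I + 10·N = [[1, −10], [0, 1]].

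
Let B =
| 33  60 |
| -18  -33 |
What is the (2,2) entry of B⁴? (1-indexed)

81

tr B = 0 and det B = -9, so the characteristic polynomial is λ² − (0)λ + (-9) with roots -3 and 3.
Eigenvectors give P = [[-5, -2], [3, 1]] with P⁻¹ = [[1, 2], [-3, -5]], and B = P·diag(-3, 3)·P⁻¹.
Then B⁴ = P·diag(81, 81)·P⁻¹ = [[-405, -162], [243, 81]] · [[1, 2], [-3, -5]] = [[81, 0], [0, 81]].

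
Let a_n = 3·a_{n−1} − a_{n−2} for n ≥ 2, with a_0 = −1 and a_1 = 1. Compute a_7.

521

With companion matrix C = [[3, −1], [1, 0]], [a_n, a_{n−1}]ᵀ = C·[a_{n−1}, a_{n−2}]ᵀ, so [a_7, a_6]ᵀ = C^6·[a_1, a_0]ᵀ.
C^6 = [[377, −144], [144, −55]], giving [a_7, a_6]ᵀ = [[521], [199]].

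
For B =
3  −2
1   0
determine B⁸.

tr B = 3 and det B = 2, so the characteristic polynomial is λ² − (3)λ + (2) with roots 1 and 2.
Eigenvectors give P = [[−1, −2], [−1, −1]] with P⁻¹ = [[1, −2], [−1, 1]], and B = P·diag(1, 2)·P⁻¹.
Then B⁸ = P·diag(1, 256)·P⁻¹ = [[−1, −512], [−1, −256]] · [[1, −2], [−1, 1]] = [[511, −510], [255, −254]].

[[511, −510], [255, −254]]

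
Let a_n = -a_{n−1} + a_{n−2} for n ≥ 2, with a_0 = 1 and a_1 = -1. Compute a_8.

With companion matrix Q = [[-1, 1], [1, 0]], [a_n, a_{n−1}]ᵀ = Q·[a_{n−1}, a_{n−2}]ᵀ, so [a_8, a_7]ᵀ = Q⁷·[a_1, a_0]ᵀ.
Q⁷ = [[-21, 13], [13, -8]], giving [a_8, a_7]ᵀ = [[34], [-21]].

34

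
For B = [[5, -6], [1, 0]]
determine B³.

tr B = 5 and det B = 6, so the characteristic polynomial is λ² − (5)λ + (6) with roots 2 and 3.
Eigenvectors give P = [[-2, 3], [-1, 1]] with P⁻¹ = [[1, -3], [1, -2]], and B = P·diag(2, 3)·P⁻¹.
Then B³ = P·diag(8, 27)·P⁻¹ = [[-16, 81], [-8, 27]] · [[1, -3], [1, -2]] = [[65, -114], [19, -30]].

[[65, -114], [19, -30]]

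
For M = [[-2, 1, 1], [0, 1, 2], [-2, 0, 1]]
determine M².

[[2, -1, 1], [-4, 1, 4], [2, -2, -1]]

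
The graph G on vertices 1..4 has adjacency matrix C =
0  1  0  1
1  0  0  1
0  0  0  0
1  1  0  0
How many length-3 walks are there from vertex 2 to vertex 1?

The number of length-3 walks from vertex 2 to vertex 1 is entry (2,1) of C^3, where C is the adjacency matrix.
C^2 = [[2, 1, 0, 1], [1, 2, 0, 1], [0, 0, 0, 0], [1, 1, 0, 2]]
C^3 = [[2, 3, 0, 3], [3, 2, 0, 3], [0, 0, 0, 0], [3, 3, 0, 2]]

3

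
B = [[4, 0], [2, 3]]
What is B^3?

B^2 = [[16, 0], [14, 9]]
B^3 = [[64, 0], [74, 27]]

[[64, 0], [74, 27]]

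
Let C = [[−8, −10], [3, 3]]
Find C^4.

[[406, 650], [−195, −309]]

tr C = −5 and det C = 6, so the characteristic polynomial is λ² − (−5)λ + (6) with roots −3 and −2.
Eigenvectors give P = [[−2, −5], [1, 3]] with P⁻¹ = [[−3, −5], [1, 2]], and C = P·diag(−3, −2)·P⁻¹.
Then C^4 = P·diag(81, 16)·P⁻¹ = [[−162, −80], [81, 48]] · [[−3, −5], [1, 2]] = [[406, 650], [−195, −309]].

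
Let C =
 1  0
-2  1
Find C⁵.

C = I + N where N = [[0, 0], [-2, 0]] is strictly lower-triangular, so N² = 0.
(I + N)⁵ = I + 5·N = [[1, 0], [-10, 1]].

[[1, 0], [-10, 1]]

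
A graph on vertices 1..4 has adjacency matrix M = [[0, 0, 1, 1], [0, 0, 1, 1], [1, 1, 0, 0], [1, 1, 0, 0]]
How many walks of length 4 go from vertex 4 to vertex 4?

The number of length-4 walks from vertex 4 to vertex 4 is entry (4,4) of M⁴, where M is the adjacency matrix.
M² = [[2, 2, 0, 0], [2, 2, 0, 0], [0, 0, 2, 2], [0, 0, 2, 2]]
M³ = [[0, 0, 4, 4], [0, 0, 4, 4], [4, 4, 0, 0], [4, 4, 0, 0]]
M⁴ = [[8, 8, 0, 0], [8, 8, 0, 0], [0, 0, 8, 8], [0, 0, 8, 8]]

8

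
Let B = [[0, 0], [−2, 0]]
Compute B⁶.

[[0, 0], [0, 0]]

B is strictly triangular, hence nilpotent: B² = 0, so B⁶ = 0.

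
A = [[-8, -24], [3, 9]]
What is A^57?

A² = A (a projection; rank 1, trace 1), so A^57 = A.

[[-8, -24], [3, 9]]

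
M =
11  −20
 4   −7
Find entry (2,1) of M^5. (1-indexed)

tr M = 4 and det M = 3, so the characteristic polynomial is λ² − (4)λ + (3) with roots 1 and 3.
Eigenvectors give P = [[2, 5], [1, 2]] with P⁻¹ = [[−2, 5], [1, −2]], and M = P·diag(1, 3)·P⁻¹.
Then M^5 = P·diag(1, 243)·P⁻¹ = [[2, 1215], [1, 486]] · [[−2, 5], [1, −2]] = [[1211, −2420], [484, −967]].

484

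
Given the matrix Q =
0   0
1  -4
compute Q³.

Q² = [[0, 0], [-4, 16]]
Q³ = [[0, 0], [16, -64]]

[[0, 0], [16, -64]]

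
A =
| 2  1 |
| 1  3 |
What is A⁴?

A² = [[5, 5], [5, 10]]
A³ = [[15, 20], [20, 35]]
A⁴ = [[50, 75], [75, 125]]

[[50, 75], [75, 125]]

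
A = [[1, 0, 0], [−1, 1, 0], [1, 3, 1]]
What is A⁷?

A = I + N where N = [[0, 0, 0], [−1, 0, 0], [1, 3, 0]] is strictly lower-triangular, so N³ = 0.
(I + N)⁷ = I + 7·N + 21·N² = [[1, 0, 0], [−7, 1, 0], [−56, 21, 1]].

[[1, 0, 0], [−7, 1, 0], [−56, 21, 1]]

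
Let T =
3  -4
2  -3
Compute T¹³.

[[3, -4], [2, -3]]

T² = I (check: tr T = 0 and det T = -1), so T¹³ = T since 13 is odd.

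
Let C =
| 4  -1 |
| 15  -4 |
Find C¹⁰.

[[1, 0], [0, 1]]

C² = I (check: tr C = 0 and det C = -1), so C¹⁰ = I since 10 is even.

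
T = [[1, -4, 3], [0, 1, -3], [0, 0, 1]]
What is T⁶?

[[1, -24, 198], [0, 1, -18], [0, 0, 1]]

T = I + N where N = [[0, -4, 3], [0, 0, -3], [0, 0, 0]] is strictly upper-triangular, so N³ = 0.
(I + N)⁶ = I + 6·N + 15·N² = [[1, -24, 198], [0, 1, -18], [0, 0, 1]].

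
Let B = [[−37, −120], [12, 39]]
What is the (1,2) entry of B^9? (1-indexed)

−590520

tr B = 2 and det B = −3, so the characteristic polynomial is λ² − (2)λ + (−3) with roots −1 and 3.
Eigenvectors give P = [[10, −3], [−3, 1]] with P⁻¹ = [[1, 3], [3, 10]], and B = P·diag(−1, 3)·P⁻¹.
Then B^9 = P·diag(−1, 19683)·P⁻¹ = [[−10, −59049], [3, 19683]] · [[1, 3], [3, 10]] = [[−177157, −590520], [59052, 196839]].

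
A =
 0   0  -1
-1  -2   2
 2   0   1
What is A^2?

[[-2, 0, -1], [6, 4, -1], [2, 0, -1]]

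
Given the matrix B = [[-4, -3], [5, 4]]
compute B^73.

[[-4, -3], [5, 4]]

B² = I (check: tr B = 0 and det B = -1), so B^73 = B since 73 is odd.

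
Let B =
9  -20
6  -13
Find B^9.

tr B = -4 and det B = 3, so the characteristic polynomial is λ² − (-4)λ + (3) with roots -3 and -1.
Eigenvectors give P = [[-5, 2], [-3, 1]] with P⁻¹ = [[1, -2], [3, -5]], and B = P·diag(-3, -1)·P⁻¹.
Then B^9 = P·diag(-19683, -1)·P⁻¹ = [[98415, -2], [59049, -1]] · [[1, -2], [3, -5]] = [[98409, -196820], [59046, -118093]].

[[98409, -196820], [59046, -118093]]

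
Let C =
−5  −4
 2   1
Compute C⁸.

tr C = −4 and det C = 3, so the characteristic polynomial is λ² − (−4)λ + (3) with roots −3 and −1.
Eigenvectors give P = [[−2, −1], [1, 1]] with P⁻¹ = [[−1, −1], [1, 2]], and C = P·diag(−3, −1)·P⁻¹.
Then C⁸ = P·diag(6561, 1)·P⁻¹ = [[−13122, −1], [6561, 1]] · [[−1, −1], [1, 2]] = [[13121, 13120], [−6560, −6559]].

[[13121, 13120], [−6560, −6559]]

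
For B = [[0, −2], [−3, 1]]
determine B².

[[6, −2], [−3, 7]]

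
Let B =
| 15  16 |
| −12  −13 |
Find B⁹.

tr B = 2 and det B = −3, so the characteristic polynomial is λ² − (2)λ + (−3) with roots 3 and −1.
Eigenvectors give P = [[−4, 1], [3, −1]] with P⁻¹ = [[−1, −1], [−3, −4]], and B = P·diag(3, −1)·P⁻¹.
Then B⁹ = P·diag(19683, −1)·P⁻¹ = [[−78732, −1], [59049, 1]] · [[−1, −1], [−3, −4]] = [[78735, 78736], [−59052, −59053]].

[[78735, 78736], [−59052, −59053]]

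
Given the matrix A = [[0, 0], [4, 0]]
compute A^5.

[[0, 0], [0, 0]]

A is strictly triangular, hence nilpotent: A^2 = 0, so A^5 = 0.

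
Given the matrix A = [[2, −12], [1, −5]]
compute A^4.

[[−44, 180], [−15, 61]]

tr A = −3 and det A = 2, so the characteristic polynomial is λ² − (−3)λ + (2) with roots −1 and −2.
Eigenvectors give P = [[4, 3], [1, 1]] with P⁻¹ = [[1, −3], [−1, 4]], and A = P·diag(−1, −2)·P⁻¹.
Then A^4 = P·diag(1, 16)·P⁻¹ = [[4, 48], [1, 16]] · [[1, −3], [−1, 4]] = [[−44, 180], [−15, 61]].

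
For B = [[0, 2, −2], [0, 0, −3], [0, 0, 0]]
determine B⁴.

[[0, 0, 0], [0, 0, 0], [0, 0, 0]]

B is strictly triangular, hence nilpotent: B³ = 0, so B⁴ = 0.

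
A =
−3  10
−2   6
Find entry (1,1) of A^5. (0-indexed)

156

tr A = 3 and det A = 2, so the characteristic polynomial is λ² − (3)λ + (2) with roots 2 and 1.
Eigenvectors give P = [[−2, −5], [−1, −2]] with P⁻¹ = [[2, −5], [−1, 2]], and A = P·diag(2, 1)·P⁻¹.
Then A^5 = P·diag(32, 1)·P⁻¹ = [[−64, −5], [−32, −2]] · [[2, −5], [−1, 2]] = [[−123, 310], [−62, 156]].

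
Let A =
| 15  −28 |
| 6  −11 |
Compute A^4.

tr A = 4 and det A = 3, so the characteristic polynomial is λ² − (4)λ + (3) with roots 1 and 3.
Eigenvectors give P = [[2, 7], [1, 3]] with P⁻¹ = [[−3, 7], [1, −2]], and A = P·diag(1, 3)·P⁻¹.
Then A^4 = P·diag(1, 81)·P⁻¹ = [[2, 567], [1, 243]] · [[−3, 7], [1, −2]] = [[561, −1120], [240, −479]].

[[561, −1120], [240, −479]]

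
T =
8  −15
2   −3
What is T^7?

tr T = 5 and det T = 6, so the characteristic polynomial is λ² − (5)λ + (6) with roots 2 and 3.
Eigenvectors give P = [[5, 3], [2, 1]] with P⁻¹ = [[−1, 3], [2, −5]], and T = P·diag(2, 3)·P⁻¹.
Then T^7 = P·diag(128, 2187)·P⁻¹ = [[640, 6561], [256, 2187]] · [[−1, 3], [2, −5]] = [[12482, −30885], [4118, −10167]].

[[12482, −30885], [4118, −10167]]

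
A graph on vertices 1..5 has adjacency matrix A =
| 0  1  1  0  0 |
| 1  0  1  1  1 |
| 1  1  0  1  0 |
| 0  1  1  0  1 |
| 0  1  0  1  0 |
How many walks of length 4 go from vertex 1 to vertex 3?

11

The number of length-4 walks from vertex 1 to vertex 3 is entry (1,3) of A⁴, where A is the adjacency matrix.
A² = [[2, 1, 1, 2, 1], [1, 4, 2, 2, 1], [1, 2, 3, 1, 2], [2, 2, 1, 3, 1], [1, 1, 2, 1, 2]]
A³ = [[2, 6, 5, 3, 3], [6, 6, 7, 7, 6], [5, 7, 4, 7, 3], [3, 7, 7, 4, 5], [3, 6, 3, 5, 2]]
A⁴ = [[11, 13, 11, 14, 9], [13, 26, 19, 19, 13], [11, 19, 19, 14, 14], [14, 19, 14, 19, 11], [9, 13, 14, 11, 11]]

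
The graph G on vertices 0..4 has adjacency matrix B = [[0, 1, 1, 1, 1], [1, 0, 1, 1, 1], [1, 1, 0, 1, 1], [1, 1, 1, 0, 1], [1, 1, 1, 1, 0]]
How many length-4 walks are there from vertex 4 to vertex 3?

The number of length-4 walks from vertex 4 to vertex 3 is entry (4,3) of B⁴, where B is the adjacency matrix.
B² = [[4, 3, 3, 3, 3], [3, 4, 3, 3, 3], [3, 3, 4, 3, 3], [3, 3, 3, 4, 3], [3, 3, 3, 3, 4]]
B³ = [[12, 13, 13, 13, 13], [13, 12, 13, 13, 13], [13, 13, 12, 13, 13], [13, 13, 13, 12, 13], [13, 13, 13, 13, 12]]
B⁴ = [[52, 51, 51, 51, 51], [51, 52, 51, 51, 51], [51, 51, 52, 51, 51], [51, 51, 51, 52, 51], [51, 51, 51, 51, 52]]

51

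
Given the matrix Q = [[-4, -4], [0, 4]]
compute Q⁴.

[[256, 0], [0, 256]]

Q² = [[16, 0], [0, 16]]
Q³ = [[-64, -64], [0, 64]]
Q⁴ = [[256, 0], [0, 256]]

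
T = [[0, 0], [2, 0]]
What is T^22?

[[0, 0], [0, 0]]

T is strictly triangular, hence nilpotent: T^2 = 0, so T^22 = 0.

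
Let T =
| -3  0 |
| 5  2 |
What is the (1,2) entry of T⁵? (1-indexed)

tr T = -1 and det T = -6, so the characteristic polynomial is λ² − (-1)λ + (-6) with roots 2 and -3.
Eigenvectors give P = [[0, -1], [1, 1]] with P⁻¹ = [[1, 1], [-1, 0]], and T = P·diag(2, -3)·P⁻¹.
Then T⁵ = P·diag(32, -243)·P⁻¹ = [[0, 243], [32, -243]] · [[1, 1], [-1, 0]] = [[-243, 0], [275, 32]].

0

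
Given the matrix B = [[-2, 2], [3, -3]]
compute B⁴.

B² = [[10, -10], [-15, 15]]
B³ = [[-50, 50], [75, -75]]
B⁴ = [[250, -250], [-375, 375]]

[[250, -250], [-375, 375]]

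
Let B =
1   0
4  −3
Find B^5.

tr B = −2 and det B = −3, so the characteristic polynomial is λ² − (−2)λ + (−3) with roots −3 and 1.
Eigenvectors give P = [[0, 1], [1, 1]] with P⁻¹ = [[−1, 1], [1, 0]], and B = P·diag(−3, 1)·P⁻¹.
Then B^5 = P·diag(−243, 1)·P⁻¹ = [[0, 1], [−243, 1]] · [[−1, 1], [1, 0]] = [[1, 0], [244, −243]].

[[1, 0], [244, −243]]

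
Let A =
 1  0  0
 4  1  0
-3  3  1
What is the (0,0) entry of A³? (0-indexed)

1

A = I + N where N = [[0, 0, 0], [4, 0, 0], [-3, 3, 0]] is strictly lower-triangular, so N³ = 0.
(I + N)³ = I + 3·N + 3·N² = [[1, 0, 0], [12, 1, 0], [27, 9, 1]].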